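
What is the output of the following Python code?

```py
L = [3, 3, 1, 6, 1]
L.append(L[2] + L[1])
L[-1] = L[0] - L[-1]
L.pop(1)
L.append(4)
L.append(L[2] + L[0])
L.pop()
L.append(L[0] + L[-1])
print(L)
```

[3, 1, 6, 1, -1, 4, 7]

append L[2]+L[1] = 1+3 = 4 → [3, 3, 1, 6, 1, 4]
L[-1] = L[0]-L[-1] = 3-4 = -1 → [3, 3, 1, 6, 1, -1]
pop(1) removes 3 → [3, 1, 6, 1, -1]
append 4 → [3, 1, 6, 1, -1, 4]
append L[2]+L[0] = 6+3 = 9 → [3, 1, 6, 1, -1, 4, 9]
pop() removes 9 → [3, 1, 6, 1, -1, 4]
append L[0]+L[-1] = 3+4 = 7 → [3, 1, 6, 1, -1, 4, 7]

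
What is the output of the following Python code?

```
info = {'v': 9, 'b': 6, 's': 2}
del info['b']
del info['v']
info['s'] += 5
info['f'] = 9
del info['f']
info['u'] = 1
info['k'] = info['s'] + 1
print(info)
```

del 'b' → {'v': 9, 's': 2}
del 'v' → {'s': 2}
info['s'] = 2+5 = 7 → {'s': 7}
info['f'] = 9 → {'s': 7, 'f': 9}
del 'f' → {'s': 7}
info['u'] = 1 → {'s': 7, 'u': 1}
info['k'] = info['s']+1 = 8 → {'s': 7, 'u': 1, 'k': 8}

{'s': 7, 'u': 1, 'k': 8}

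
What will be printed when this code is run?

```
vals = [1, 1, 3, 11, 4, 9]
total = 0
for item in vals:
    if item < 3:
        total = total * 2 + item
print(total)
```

3

item=1: <3, total = 0*2+1 = 1
item=1: <3, total = 1*2+1 = 3
item=3: not <3
item=11: not <3
item=4: not <3
item=9: not <3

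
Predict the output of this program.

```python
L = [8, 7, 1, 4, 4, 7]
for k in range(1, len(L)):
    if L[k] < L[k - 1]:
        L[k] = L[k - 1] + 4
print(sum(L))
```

k=1: 7<8, L[1] = 8+4 = 12 → [8, 12, 1, 4, 4, 7]
k=2: 1<12, L[2] = 12+4 = 16 → [8, 12, 16, 4, 4, 7]
k=3: 4<16, L[3] = 16+4 = 20 → [8, 12, 16, 20, 4, 7]
k=4: 4<20, L[4] = 20+4 = 24 → [8, 12, 16, 20, 24, 7]
k=5: 7<24, L[5] = 24+4 = 28 → [8, 12, 16, 20, 24, 28]
sum = 108

108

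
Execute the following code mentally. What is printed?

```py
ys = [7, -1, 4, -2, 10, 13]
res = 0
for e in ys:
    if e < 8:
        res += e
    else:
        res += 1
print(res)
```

10

e=7: <8, res = 0+7 = 7
e=-1: <8, res = 7+(-1) = 6
e=4: <8, res = 6+4 = 10
e=-2: <8, res = 10+(-2) = 8
e=10: not <8, res = 8+1 = 9
e=13: not <8, res = 9+1 = 10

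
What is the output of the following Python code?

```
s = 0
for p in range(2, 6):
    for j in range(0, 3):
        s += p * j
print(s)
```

p=2,j=0: s = 0+0 = 0
p=2,j=1: s = 0+2 = 2
p=2,j=2: s = 2+4 = 6
p=3,j=0: s = 6+0 = 6
p=3,j=1: s = 6+3 = 9
p=3,j=2: s = 9+6 = 15
p=4,j=0: s = 15+0 = 15
p=4,j=1: s = 15+4 = 19
p=4,j=2: s = 19+8 = 27
p=5,j=0: s = 27+0 = 27
p=5,j=1: s = 27+5 = 32
p=5,j=2: s = 32+10 = 42

42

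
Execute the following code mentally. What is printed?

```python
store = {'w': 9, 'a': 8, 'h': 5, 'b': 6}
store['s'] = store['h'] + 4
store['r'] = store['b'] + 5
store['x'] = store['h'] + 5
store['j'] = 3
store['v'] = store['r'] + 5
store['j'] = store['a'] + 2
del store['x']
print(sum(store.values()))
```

store['s'] = store['h']+4 = 9 → {'w': 9, 'a': 8, 'h': 5, 'b': 6, 's': 9}
store['r'] = store['b']+5 = 11 → {'w': 9, 'a': 8, 'h': 5, 'b': 6, 's': 9, 'r': 11}
store['x'] = store['h']+5 = 10 → {'w': 9, 'a': 8, 'h': 5, 'b': 6, 's': 9, 'r': 11, 'x': 10}
store['j'] = 3 → {'w': 9, 'a': 8, 'h': 5, 'b': 6, 's': 9, 'r': 11, 'x': 10, 'j': 3}
store['v'] = store['r']+5 = 16 → {'w': 9, 'a': 8, 'h': 5, 'b': 6, 's': 9, 'r': 11, 'x': 10, 'j': 3, 'v': 16}
store['j'] = store['a']+2 = 10 → {'w': 9, 'a': 8, 'h': 5, 'b': 6, 's': 9, 'r': 11, 'x': 10, 'j': 10, 'v': 16}
del 'x' → {'w': 9, 'a': 8, 'h': 5, 'b': 6, 's': 9, 'r': 11, 'j': 10, 'v': 16}
sum of values = 74

74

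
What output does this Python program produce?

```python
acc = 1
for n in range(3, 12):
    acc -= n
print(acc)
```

n=3: acc = 1-3 = -2
n=4: acc = (-2)-4 = -6
n=5: acc = (-6)-5 = -11
n=6: acc = (-11)-6 = -17
n=7: acc = (-17)-7 = -24
n=8: acc = (-24)-8 = -32
n=9: acc = (-32)-9 = -41
n=10: acc = (-41)-10 = -51
n=11: acc = (-51)-11 = -62

-62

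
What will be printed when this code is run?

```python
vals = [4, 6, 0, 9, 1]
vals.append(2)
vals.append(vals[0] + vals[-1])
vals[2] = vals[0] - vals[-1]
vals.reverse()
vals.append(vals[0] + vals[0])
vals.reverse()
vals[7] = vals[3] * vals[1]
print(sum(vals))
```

append 2 → [4, 6, 0, 9, 1, 2]
append vals[0]+vals[-1] = 4+2 = 6 → [4, 6, 0, 9, 1, 2, 6]
vals[2] = vals[0]-vals[-1] = 4-6 = -2 → [4, 6, -2, 9, 1, 2, 6]
reverse → [6, 2, 1, 9, -2, 6, 4]
append vals[0]+vals[0] = 6+6 = 12 → [6, 2, 1, 9, -2, 6, 4, 12]
reverse → [12, 4, 6, -2, 9, 1, 2, 6]
vals[7] = vals[3]*vals[1] = (-2)*4 = -8 → [12, 4, 6, -2, 9, 1, 2, -8]
sum = 24

24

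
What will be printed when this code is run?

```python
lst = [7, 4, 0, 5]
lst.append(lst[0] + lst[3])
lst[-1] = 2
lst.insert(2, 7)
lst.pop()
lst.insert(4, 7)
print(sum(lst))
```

30

append lst[0]+lst[3] = 7+5 = 12 → [7, 4, 0, 5, 12]
lst[-1] = 2 → [7, 4, 0, 5, 2]
insert 7 at 2 → [7, 4, 7, 0, 5, 2]
pop() removes 2 → [7, 4, 7, 0, 5]
insert 7 at 4 → [7, 4, 7, 0, 7, 5]
sum = 30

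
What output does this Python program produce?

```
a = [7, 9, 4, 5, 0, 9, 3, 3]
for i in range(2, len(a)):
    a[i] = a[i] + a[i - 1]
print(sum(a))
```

155

i=2: a[2] = 4+9 = 13 → [7, 9, 13, 5, 0, 9, 3, 3]
i=3: a[3] = 5+13 = 18 → [7, 9, 13, 18, 0, 9, 3, 3]
i=4: a[4] = 0+18 = 18 → [7, 9, 13, 18, 18, 9, 3, 3]
i=5: a[5] = 9+18 = 27 → [7, 9, 13, 18, 18, 27, 3, 3]
i=6: a[6] = 3+27 = 30 → [7, 9, 13, 18, 18, 27, 30, 3]
i=7: a[7] = 3+30 = 33 → [7, 9, 13, 18, 18, 27, 30, 33]
sum = 155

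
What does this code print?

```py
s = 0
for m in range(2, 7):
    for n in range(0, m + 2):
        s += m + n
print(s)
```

210

m=2,n=0: s = 0+2 = 2
m=2,n=1: s = 2+3 = 5
m=2,n=2: s = 5+4 = 9
m=2,n=3: s = 9+5 = 14
m=3,n=0: s = 14+3 = 17
m=3,n=1: s = 17+4 = 21
m=3,n=2: s = 21+5 = 26
m=3,n=3: s = 26+6 = 32
m=3,n=4: s = 32+7 = 39
m=4,n=0: s = 39+4 = 43
m=4,n=1: s = 43+5 = 48
m=4,n=2: s = 48+6 = 54
m=4,n=3: s = 54+7 = 61
m=4,n=4: s = 61+8 = 69
m=4,n=5: s = 69+9 = 78
m=5,n=0: s = 78+5 = 83
m=5,n=1: s = 83+6 = 89
m=5,n=2: s = 89+7 = 96
m=5,n=3: s = 96+8 = 104
m=5,n=4: s = 104+9 = 113
m=5,n=5: s = 113+10 = 123
m=5,n=6: s = 123+11 = 134
m=6,n=0: s = 134+6 = 140
m=6,n=1: s = 140+7 = 147
m=6,n=2: s = 147+8 = 155
m=6,n=3: s = 155+9 = 164
m=6,n=4: s = 164+10 = 174
m=6,n=5: s = 174+11 = 185
m=6,n=6: s = 185+12 = 197
m=6,n=7: s = 197+13 = 210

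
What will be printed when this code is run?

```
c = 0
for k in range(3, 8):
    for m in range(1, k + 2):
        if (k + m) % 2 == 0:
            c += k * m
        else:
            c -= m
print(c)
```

202

k=3,m=1: even sum, c = 0+3 = 3
k=3,m=2: odd sum, c = 3-2 = 1
k=3,m=3: even sum, c = 1+9 = 10
k=3,m=4: odd sum, c = 10-4 = 6
k=4,m=1: odd sum, c = 6-1 = 5
k=4,m=2: even sum, c = 5+8 = 13
k=4,m=3: odd sum, c = 13-3 = 10
k=4,m=4: even sum, c = 10+16 = 26
k=4,m=5: odd sum, c = 26-5 = 21
k=5,m=1: even sum, c = 21+5 = 26
k=5,m=2: odd sum, c = 26-2 = 24
k=5,m=3: even sum, c = 24+15 = 39
k=5,m=4: odd sum, c = 39-4 = 35
k=5,m=5: even sum, c = 35+25 = 60
k=5,m=6: odd sum, c = 60-6 = 54
k=6,m=1: odd sum, c = 54-1 = 53
k=6,m=2: even sum, c = 53+12 = 65
k=6,m=3: odd sum, c = 65-3 = 62
k=6,m=4: even sum, c = 62+24 = 86
k=6,m=5: odd sum, c = 86-5 = 81
k=6,m=6: even sum, c = 81+36 = 117
k=6,m=7: odd sum, c = 117-7 = 110
k=7,m=1: even sum, c = 110+7 = 117
k=7,m=2: odd sum, c = 117-2 = 115
k=7,m=3: even sum, c = 115+21 = 136
k=7,m=4: odd sum, c = 136-4 = 132
k=7,m=5: even sum, c = 132+35 = 167
k=7,m=6: odd sum, c = 167-6 = 161
k=7,m=7: even sum, c = 161+49 = 210
k=7,m=8: odd sum, c = 210-8 = 202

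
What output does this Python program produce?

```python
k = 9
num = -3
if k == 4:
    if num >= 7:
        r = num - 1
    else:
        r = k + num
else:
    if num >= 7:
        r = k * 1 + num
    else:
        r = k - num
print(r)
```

k=9, num=-3
k == 4 is False; num >= 7 is False
→ r = k - num = 12

12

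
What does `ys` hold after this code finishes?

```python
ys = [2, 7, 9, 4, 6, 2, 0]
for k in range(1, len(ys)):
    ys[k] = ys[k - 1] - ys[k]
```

k=1: ys[1] = 2-7 = -5 → [2, -5, 9, 4, 6, 2, 0]
k=2: ys[2] = (-5)-9 = -14 → [2, -5, -14, 4, 6, 2, 0]
k=3: ys[3] = (-14)-4 = -18 → [2, -5, -14, -18, 6, 2, 0]
k=4: ys[4] = (-18)-6 = -24 → [2, -5, -14, -18, -24, 2, 0]
k=5: ys[5] = (-24)-2 = -26 → [2, -5, -14, -18, -24, -26, 0]
k=6: ys[6] = (-26)-0 = -26 → [2, -5, -14, -18, -24, -26, -26]

[2, -5, -14, -18, -24, -26, -26]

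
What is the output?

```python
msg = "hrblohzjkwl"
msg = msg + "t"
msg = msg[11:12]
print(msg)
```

t

+ 't' → 'hrblohzjkwlt'
slice [11:12] → 't'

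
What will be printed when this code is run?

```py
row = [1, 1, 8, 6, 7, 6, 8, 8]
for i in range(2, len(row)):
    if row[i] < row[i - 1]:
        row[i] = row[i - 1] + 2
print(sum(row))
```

i=2: 8>=1, unchanged → [1, 1, 8, 6, 7, 6, 8, 8]
i=3: 6<8, row[3] = 8+2 = 10 → [1, 1, 8, 10, 7, 6, 8, 8]
i=4: 7<10, row[4] = 10+2 = 12 → [1, 1, 8, 10, 12, 6, 8, 8]
i=5: 6<12, row[5] = 12+2 = 14 → [1, 1, 8, 10, 12, 14, 8, 8]
i=6: 8<14, row[6] = 14+2 = 16 → [1, 1, 8, 10, 12, 14, 16, 8]
i=7: 8<16, row[7] = 16+2 = 18 → [1, 1, 8, 10, 12, 14, 16, 18]
sum = 80

80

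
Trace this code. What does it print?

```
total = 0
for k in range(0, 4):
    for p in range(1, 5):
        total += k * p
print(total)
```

60

k=0,p=1: total = 0+0 = 0
k=0,p=2: total = 0+0 = 0
k=0,p=3: total = 0+0 = 0
k=0,p=4: total = 0+0 = 0
k=1,p=1: total = 0+1 = 1
k=1,p=2: total = 1+2 = 3
k=1,p=3: total = 3+3 = 6
k=1,p=4: total = 6+4 = 10
k=2,p=1: total = 10+2 = 12
k=2,p=2: total = 12+4 = 16
k=2,p=3: total = 16+6 = 22
k=2,p=4: total = 22+8 = 30
k=3,p=1: total = 30+3 = 33
k=3,p=2: total = 33+6 = 39
k=3,p=3: total = 39+9 = 48
k=3,p=4: total = 48+12 = 60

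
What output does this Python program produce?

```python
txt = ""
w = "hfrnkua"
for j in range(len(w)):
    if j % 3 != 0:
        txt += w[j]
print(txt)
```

frku

j=0: skip
j=1: add 'f' → 'f'
j=2: add 'r' → 'fr'
j=3: skip
j=4: add 'k' → 'frk'
j=5: add 'u' → 'frku'
j=6: skip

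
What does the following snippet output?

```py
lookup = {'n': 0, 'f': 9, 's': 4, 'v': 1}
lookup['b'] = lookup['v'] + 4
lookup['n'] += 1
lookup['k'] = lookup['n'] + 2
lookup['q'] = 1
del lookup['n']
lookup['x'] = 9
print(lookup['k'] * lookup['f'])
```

lookup['b'] = lookup['v']+4 = 5 → {'n': 0, 'f': 9, 's': 4, 'v': 1, 'b': 5}
lookup['n'] = 0+1 = 1 → {'n': 1, 'f': 9, 's': 4, 'v': 1, 'b': 5}
lookup['k'] = lookup['n']+2 = 3 → {'n': 1, 'f': 9, 's': 4, 'v': 1, 'b': 5, 'k': 3}
lookup['q'] = 1 → {'n': 1, 'f': 9, 's': 4, 'v': 1, 'b': 5, 'k': 3, 'q': 1}
del 'n' → {'f': 9, 's': 4, 'v': 1, 'b': 5, 'k': 3, 'q': 1}
lookup['x'] = 9 → {'f': 9, 's': 4, 'v': 1, 'b': 5, 'k': 3, 'q': 1, 'x': 9}
lookup['k']*lookup['f'] = 3*9 = 27

27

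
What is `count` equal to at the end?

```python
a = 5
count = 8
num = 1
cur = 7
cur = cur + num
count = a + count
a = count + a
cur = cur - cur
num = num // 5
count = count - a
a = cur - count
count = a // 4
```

cur = 7+1 = 8
count = 5+8 = 13
a = 13+5 = 18
cur = 8-8 = 0
num = 1//5 = 0
count = 13-18 = -5
a = 0-(-5) = 5
count = 5//4 = 1

1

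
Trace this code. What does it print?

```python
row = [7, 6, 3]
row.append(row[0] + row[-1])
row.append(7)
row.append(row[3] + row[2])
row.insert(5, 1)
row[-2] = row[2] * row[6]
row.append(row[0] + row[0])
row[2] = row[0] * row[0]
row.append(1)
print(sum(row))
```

146

append row[0]+row[-1] = 7+3 = 10 → [7, 6, 3, 10]
append 7 → [7, 6, 3, 10, 7]
append row[3]+row[2] = 10+3 = 13 → [7, 6, 3, 10, 7, 13]
insert 1 at 5 → [7, 6, 3, 10, 7, 1, 13]
row[-2] = row[2]*row[6] = 3*13 = 39 → [7, 6, 3, 10, 7, 39, 13]
append row[0]+row[0] = 7+7 = 14 → [7, 6, 3, 10, 7, 39, 13, 14]
row[2] = row[0]*row[0] = 7*7 = 49 → [7, 6, 49, 10, 7, 39, 13, 14]
append 1 → [7, 6, 49, 10, 7, 39, 13, 14, 1]
sum = 146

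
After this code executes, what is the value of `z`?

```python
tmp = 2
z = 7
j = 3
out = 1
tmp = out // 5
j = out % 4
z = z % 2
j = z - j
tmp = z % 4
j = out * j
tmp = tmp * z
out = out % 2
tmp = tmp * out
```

1

tmp = 1//5 = 0
j = 1%4 = 1
z = 7%2 = 1
j = 1-1 = 0
tmp = 1%4 = 1
j = 1*0 = 0
tmp = 1*1 = 1
out = 1%2 = 1
tmp = 1*1 = 1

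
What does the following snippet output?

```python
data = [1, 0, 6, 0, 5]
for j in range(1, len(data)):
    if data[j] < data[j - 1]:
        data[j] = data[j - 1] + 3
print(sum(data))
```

32

j=1: 0<1, data[1] = 1+3 = 4 → [1, 4, 6, 0, 5]
j=2: 6>=4, unchanged → [1, 4, 6, 0, 5]
j=3: 0<6, data[3] = 6+3 = 9 → [1, 4, 6, 9, 5]
j=4: 5<9, data[4] = 9+3 = 12 → [1, 4, 6, 9, 12]
sum = 32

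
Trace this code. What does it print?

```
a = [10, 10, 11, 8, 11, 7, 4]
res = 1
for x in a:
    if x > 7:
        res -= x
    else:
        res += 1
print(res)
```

-47

x=10: >7, res = 1-10 = -9
x=10: >7, res = (-9)-10 = -19
x=11: >7, res = (-19)-11 = -30
x=8: >7, res = (-30)-8 = -38
x=11: >7, res = (-38)-11 = -49
x=7: not >7, res = (-49)+1 = -48
x=4: not >7, res = (-48)+1 = -47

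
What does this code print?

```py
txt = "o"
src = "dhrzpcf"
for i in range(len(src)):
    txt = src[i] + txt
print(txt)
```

i=0: prepend 'd' → 'do'
i=1: prepend 'h' → 'hdo'
i=2: prepend 'r' → 'rhdo'
i=3: prepend 'z' → 'zrhdo'
i=4: prepend 'p' → 'pzrhdo'
i=5: prepend 'c' → 'cpzrhdo'
i=6: prepend 'f' → 'fcpzrhdo'

fcpzrhdo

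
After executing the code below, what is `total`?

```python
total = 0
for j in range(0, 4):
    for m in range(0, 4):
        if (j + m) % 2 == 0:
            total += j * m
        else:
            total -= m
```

8

j=0,m=0: even sum, total = 0+0 = 0
j=0,m=1: odd sum, total = 0-1 = -1
j=0,m=2: even sum, total = (-1)+0 = -1
j=0,m=3: odd sum, total = (-1)-3 = -4
j=1,m=0: odd sum, total = (-4)-0 = -4
j=1,m=1: even sum, total = (-4)+1 = -3
j=1,m=2: odd sum, total = (-3)-2 = -5
j=1,m=3: even sum, total = (-5)+3 = -2
j=2,m=0: even sum, total = (-2)+0 = -2
j=2,m=1: odd sum, total = (-2)-1 = -3
j=2,m=2: even sum, total = (-3)+4 = 1
j=2,m=3: odd sum, total = 1-3 = -2
j=3,m=0: odd sum, total = (-2)-0 = -2
j=3,m=1: even sum, total = (-2)+3 = 1
j=3,m=2: odd sum, total = 1-2 = -1
j=3,m=3: even sum, total = (-1)+9 = 8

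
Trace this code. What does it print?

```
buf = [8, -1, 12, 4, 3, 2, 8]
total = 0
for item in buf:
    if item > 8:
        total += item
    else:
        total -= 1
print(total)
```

6

item=8: not >8, total = 0-1 = -1
item=-1: not >8, total = (-1)-1 = -2
item=12: >8, total = (-2)+12 = 10
item=4: not >8, total = 10-1 = 9
item=3: not >8, total = 9-1 = 8
item=2: not >8, total = 8-1 = 7
item=8: not >8, total = 7-1 = 6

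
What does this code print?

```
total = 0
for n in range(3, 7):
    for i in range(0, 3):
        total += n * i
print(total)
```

n=3,i=0: total = 0+0 = 0
n=3,i=1: total = 0+3 = 3
n=3,i=2: total = 3+6 = 9
n=4,i=0: total = 9+0 = 9
n=4,i=1: total = 9+4 = 13
n=4,i=2: total = 13+8 = 21
n=5,i=0: total = 21+0 = 21
n=5,i=1: total = 21+5 = 26
n=5,i=2: total = 26+10 = 36
n=6,i=0: total = 36+0 = 36
n=6,i=1: total = 36+6 = 42
n=6,i=2: total = 42+12 = 54

54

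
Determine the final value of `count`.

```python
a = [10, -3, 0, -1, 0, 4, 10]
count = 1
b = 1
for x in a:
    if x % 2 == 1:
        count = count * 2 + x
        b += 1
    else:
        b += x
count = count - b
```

-30

x=10: not odd; b=11
x=-3: odd, count = 1*2+(-3) = -1; b=12
x=0: not odd; b=12
x=-1: odd, count = (-1)*2+(-1) = -3; b=13
x=0: not odd; b=13
x=4: not odd; b=17
x=10: not odd; b=27
count-b = (-3)-27 = -30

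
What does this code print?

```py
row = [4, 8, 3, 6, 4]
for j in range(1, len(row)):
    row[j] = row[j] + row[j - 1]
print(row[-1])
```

25

j=1: row[1] = 8+4 = 12 → [4, 12, 3, 6, 4]
j=2: row[2] = 3+12 = 15 → [4, 12, 15, 6, 4]
j=3: row[3] = 6+15 = 21 → [4, 12, 15, 21, 4]
j=4: row[4] = 4+21 = 25 → [4, 12, 15, 21, 25]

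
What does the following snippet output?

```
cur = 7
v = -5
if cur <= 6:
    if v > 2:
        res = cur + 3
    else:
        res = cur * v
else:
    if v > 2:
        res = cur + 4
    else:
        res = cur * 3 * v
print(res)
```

-105

cur=7, v=-5
cur <= 6 is False; v > 2 is False
→ res = cur * 3 * v = -105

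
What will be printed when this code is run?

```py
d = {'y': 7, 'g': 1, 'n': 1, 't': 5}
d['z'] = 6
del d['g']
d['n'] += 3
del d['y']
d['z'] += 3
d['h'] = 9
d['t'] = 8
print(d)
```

{'n': 4, 't': 8, 'z': 9, 'h': 9}

d['z'] = 6 → {'y': 7, 'g': 1, 'n': 1, 't': 5, 'z': 6}
del 'g' → {'y': 7, 'n': 1, 't': 5, 'z': 6}
d['n'] = 1+3 = 4 → {'y': 7, 'n': 4, 't': 5, 'z': 6}
del 'y' → {'n': 4, 't': 5, 'z': 6}
d['z'] = 6+3 = 9 → {'n': 4, 't': 5, 'z': 9}
d['h'] = 9 → {'n': 4, 't': 5, 'z': 9, 'h': 9}
d['t'] = 8 → {'n': 4, 't': 8, 'z': 9, 'h': 9}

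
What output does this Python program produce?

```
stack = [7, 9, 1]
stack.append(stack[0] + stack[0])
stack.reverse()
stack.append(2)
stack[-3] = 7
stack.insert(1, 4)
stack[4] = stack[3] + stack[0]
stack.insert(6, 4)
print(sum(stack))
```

53

append stack[0]+stack[0] = 7+7 = 14 → [7, 9, 1, 14]
reverse → [14, 1, 9, 7]
append 2 → [14, 1, 9, 7, 2]
stack[-3] = 7 → [14, 1, 7, 7, 2]
insert 4 at 1 → [14, 4, 1, 7, 7, 2]
stack[4] = stack[3]+stack[0] = 7+14 = 21 → [14, 4, 1, 7, 21, 2]
insert 4 at 6 → [14, 4, 1, 7, 21, 2, 4]
sum = 53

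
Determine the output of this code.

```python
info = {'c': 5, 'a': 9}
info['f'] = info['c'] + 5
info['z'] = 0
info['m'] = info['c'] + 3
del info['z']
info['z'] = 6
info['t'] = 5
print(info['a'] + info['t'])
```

info['f'] = info['c']+5 = 10 → {'c': 5, 'a': 9, 'f': 10}
info['z'] = 0 → {'c': 5, 'a': 9, 'f': 10, 'z': 0}
info['m'] = info['c']+3 = 8 → {'c': 5, 'a': 9, 'f': 10, 'z': 0, 'm': 8}
del 'z' → {'c': 5, 'a': 9, 'f': 10, 'm': 8}
info['z'] = 6 → {'c': 5, 'a': 9, 'f': 10, 'm': 8, 'z': 6}
info['t'] = 5 → {'c': 5, 'a': 9, 'f': 10, 'm': 8, 'z': 6, 't': 5}
info['a']+info['t'] = 9+5 = 14

14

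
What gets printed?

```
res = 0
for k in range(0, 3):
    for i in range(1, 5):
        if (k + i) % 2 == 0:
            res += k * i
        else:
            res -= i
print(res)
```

2

k=0,i=1: odd sum, res = 0-1 = -1
k=0,i=2: even sum, res = (-1)+0 = -1
k=0,i=3: odd sum, res = (-1)-3 = -4
k=0,i=4: even sum, res = (-4)+0 = -4
k=1,i=1: even sum, res = (-4)+1 = -3
k=1,i=2: odd sum, res = (-3)-2 = -5
k=1,i=3: even sum, res = (-5)+3 = -2
k=1,i=4: odd sum, res = (-2)-4 = -6
k=2,i=1: odd sum, res = (-6)-1 = -7
k=2,i=2: even sum, res = (-7)+4 = -3
k=2,i=3: odd sum, res = (-3)-3 = -6
k=2,i=4: even sum, res = (-6)+8 = 2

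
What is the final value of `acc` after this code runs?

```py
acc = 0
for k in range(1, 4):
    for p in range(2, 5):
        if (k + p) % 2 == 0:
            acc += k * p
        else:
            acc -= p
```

9

k=1,p=2: odd sum, acc = 0-2 = -2
k=1,p=3: even sum, acc = (-2)+3 = 1
k=1,p=4: odd sum, acc = 1-4 = -3
k=2,p=2: even sum, acc = (-3)+4 = 1
k=2,p=3: odd sum, acc = 1-3 = -2
k=2,p=4: even sum, acc = (-2)+8 = 6
k=3,p=2: odd sum, acc = 6-2 = 4
k=3,p=3: even sum, acc = 4+9 = 13
k=3,p=4: odd sum, acc = 13-4 = 9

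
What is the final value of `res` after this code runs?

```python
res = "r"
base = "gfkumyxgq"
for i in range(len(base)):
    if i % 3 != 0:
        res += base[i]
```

'rfkmygq'

i=0: skip
i=1: add 'f' → 'rf'
i=2: add 'k' → 'rfk'
i=3: skip
i=4: add 'm' → 'rfkm'
i=5: add 'y' → 'rfkmy'
i=6: skip
i=7: add 'g' → 'rfkmyg'
i=8: add 'q' → 'rfkmygq'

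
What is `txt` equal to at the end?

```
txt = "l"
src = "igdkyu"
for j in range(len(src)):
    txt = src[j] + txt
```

j=0: prepend 'i' → 'il'
j=1: prepend 'g' → 'gil'
j=2: prepend 'd' → 'dgil'
j=3: prepend 'k' → 'kdgil'
j=4: prepend 'y' → 'ykdgil'
j=5: prepend 'u' → 'uykdgil'

'uykdgil'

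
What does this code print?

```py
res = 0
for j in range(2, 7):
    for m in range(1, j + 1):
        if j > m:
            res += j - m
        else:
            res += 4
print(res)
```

j=2,m=1: 2>1, res = 0+1 = 1
j=2,m=2: not 2>2, res = 1+4 = 5
j=3,m=1: 3>1, res = 5+2 = 7
j=3,m=2: 3>2, res = 7+1 = 8
j=3,m=3: not 3>3, res = 8+4 = 12
j=4,m=1: 4>1, res = 12+3 = 15
j=4,m=2: 4>2, res = 15+2 = 17
j=4,m=3: 4>3, res = 17+1 = 18
j=4,m=4: not 4>4, res = 18+4 = 22
j=5,m=1: 5>1, res = 22+4 = 26
j=5,m=2: 5>2, res = 26+3 = 29
j=5,m=3: 5>3, res = 29+2 = 31
j=5,m=4: 5>4, res = 31+1 = 32
j=5,m=5: not 5>5, res = 32+4 = 36
j=6,m=1: 6>1, res = 36+5 = 41
j=6,m=2: 6>2, res = 41+4 = 45
j=6,m=3: 6>3, res = 45+3 = 48
j=6,m=4: 6>4, res = 48+2 = 50
j=6,m=5: 6>5, res = 50+1 = 51
j=6,m=6: not 6>6, res = 51+4 = 55

55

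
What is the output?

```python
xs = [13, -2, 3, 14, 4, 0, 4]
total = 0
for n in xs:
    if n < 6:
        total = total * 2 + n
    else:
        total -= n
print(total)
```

-516

n=13: not <6, total = 0-13 = -13
n=-2: <6, total = (-13)*2+(-2) = -28
n=3: <6, total = (-28)*2+3 = -53
n=14: not <6, total = (-53)-14 = -67
n=4: <6, total = (-67)*2+4 = -130
n=0: <6, total = (-130)*2+0 = -260
n=4: <6, total = (-260)*2+4 = -516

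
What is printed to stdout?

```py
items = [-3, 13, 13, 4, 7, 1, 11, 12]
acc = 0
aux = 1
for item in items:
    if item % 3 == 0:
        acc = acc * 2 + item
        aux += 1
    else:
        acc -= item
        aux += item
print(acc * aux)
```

-4784

item=-3: %3==0, acc = 0*2+(-3) = -3; aux=2
item=13: not %3==0, acc = (-3)-13 = -16; aux=15
item=13: not %3==0, acc = (-16)-13 = -29; aux=28
item=4: not %3==0, acc = (-29)-4 = -33; aux=32
item=7: not %3==0, acc = (-33)-7 = -40; aux=39
item=1: not %3==0, acc = (-40)-1 = -41; aux=40
item=11: not %3==0, acc = (-41)-11 = -52; aux=51
item=12: %3==0, acc = (-52)*2+12 = -92; aux=52
acc*aux = (-92)*52 = -4784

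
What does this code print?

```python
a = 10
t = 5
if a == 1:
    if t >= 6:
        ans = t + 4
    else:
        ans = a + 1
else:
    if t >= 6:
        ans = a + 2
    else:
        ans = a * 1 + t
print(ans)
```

a=10, t=5
a == 1 is False; t >= 6 is False
→ ans = a * 1 + t = 15

15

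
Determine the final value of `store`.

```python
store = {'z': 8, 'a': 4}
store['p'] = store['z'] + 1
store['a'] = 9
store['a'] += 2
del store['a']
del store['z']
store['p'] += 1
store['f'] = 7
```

{'p': 10, 'f': 7}

store['p'] = store['z']+1 = 9 → {'z': 8, 'a': 4, 'p': 9}
store['a'] = 9 → {'z': 8, 'a': 9, 'p': 9}
store['a'] = 9+2 = 11 → {'z': 8, 'a': 11, 'p': 9}
del 'a' → {'z': 8, 'p': 9}
del 'z' → {'p': 9}
store['p'] = 9+1 = 10 → {'p': 10}
store['f'] = 7 → {'p': 10, 'f': 7}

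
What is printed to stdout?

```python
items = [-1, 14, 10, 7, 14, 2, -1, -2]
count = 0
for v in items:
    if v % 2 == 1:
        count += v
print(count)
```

5

v=-1: odd, count = 0+(-1) = -1
v=14: not odd
v=10: not odd
v=7: odd, count = (-1)+7 = 6
v=14: not odd
v=2: not odd
v=-1: odd, count = 6+(-1) = 5
v=-2: not odd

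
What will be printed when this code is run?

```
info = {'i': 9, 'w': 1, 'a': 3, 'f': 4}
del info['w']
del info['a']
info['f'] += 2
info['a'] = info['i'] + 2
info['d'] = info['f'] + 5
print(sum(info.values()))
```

del 'w' → {'i': 9, 'a': 3, 'f': 4}
del 'a' → {'i': 9, 'f': 4}
info['f'] = 4+2 = 6 → {'i': 9, 'f': 6}
info['a'] = info['i']+2 = 11 → {'i': 9, 'f': 6, 'a': 11}
info['d'] = info['f']+5 = 11 → {'i': 9, 'f': 6, 'a': 11, 'd': 11}
sum of values = 37

37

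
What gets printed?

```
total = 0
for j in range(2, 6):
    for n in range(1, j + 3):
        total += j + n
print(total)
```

156

j=2,n=1: total = 0+3 = 3
j=2,n=2: total = 3+4 = 7
j=2,n=3: total = 7+5 = 12
j=2,n=4: total = 12+6 = 18
j=3,n=1: total = 18+4 = 22
j=3,n=2: total = 22+5 = 27
j=3,n=3: total = 27+6 = 33
j=3,n=4: total = 33+7 = 40
j=3,n=5: total = 40+8 = 48
j=4,n=1: total = 48+5 = 53
j=4,n=2: total = 53+6 = 59
j=4,n=3: total = 59+7 = 66
j=4,n=4: total = 66+8 = 74
j=4,n=5: total = 74+9 = 83
j=4,n=6: total = 83+10 = 93
j=5,n=1: total = 93+6 = 99
j=5,n=2: total = 99+7 = 106
j=5,n=3: total = 106+8 = 114
j=5,n=4: total = 114+9 = 123
j=5,n=5: total = 123+10 = 133
j=5,n=6: total = 133+11 = 144
j=5,n=7: total = 144+12 = 156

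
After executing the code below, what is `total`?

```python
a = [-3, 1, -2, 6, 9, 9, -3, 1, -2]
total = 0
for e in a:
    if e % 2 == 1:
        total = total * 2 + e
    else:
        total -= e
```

e=-3: odd, total = 0*2+(-3) = -3
e=1: odd, total = (-3)*2+1 = -5
e=-2: not odd, total = (-5)-(-2) = -3
e=6: not odd, total = (-3)-6 = -9
e=9: odd, total = (-9)*2+9 = -9
e=9: odd, total = (-9)*2+9 = -9
e=-3: odd, total = (-9)*2+(-3) = -21
e=1: odd, total = (-21)*2+1 = -41
e=-2: not odd, total = (-41)-(-2) = -39

-39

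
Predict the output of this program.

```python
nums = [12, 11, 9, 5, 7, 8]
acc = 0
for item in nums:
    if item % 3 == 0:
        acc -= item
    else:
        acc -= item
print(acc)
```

-52

item=12: %3==0, acc = 0-12 = -12
item=11: not %3==0, acc = (-12)-11 = -23
item=9: %3==0, acc = (-23)-9 = -32
item=5: not %3==0, acc = (-32)-5 = -37
item=7: not %3==0, acc = (-37)-7 = -44
item=8: not %3==0, acc = (-44)-8 = -52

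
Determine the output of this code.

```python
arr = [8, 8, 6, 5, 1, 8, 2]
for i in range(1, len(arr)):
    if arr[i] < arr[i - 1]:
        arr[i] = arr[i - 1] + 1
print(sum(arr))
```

71

i=1: 8>=8, unchanged → [8, 8, 6, 5, 1, 8, 2]
i=2: 6<8, arr[2] = 8+1 = 9 → [8, 8, 9, 5, 1, 8, 2]
i=3: 5<9, arr[3] = 9+1 = 10 → [8, 8, 9, 10, 1, 8, 2]
i=4: 1<10, arr[4] = 10+1 = 11 → [8, 8, 9, 10, 11, 8, 2]
i=5: 8<11, arr[5] = 11+1 = 12 → [8, 8, 9, 10, 11, 12, 2]
i=6: 2<12, arr[6] = 12+1 = 13 → [8, 8, 9, 10, 11, 12, 13]
sum = 71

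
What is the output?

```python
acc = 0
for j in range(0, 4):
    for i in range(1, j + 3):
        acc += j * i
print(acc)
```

j=0,i=1: acc = 0+0 = 0
j=0,i=2: acc = 0+0 = 0
j=1,i=1: acc = 0+1 = 1
j=1,i=2: acc = 1+2 = 3
j=1,i=3: acc = 3+3 = 6
j=2,i=1: acc = 6+2 = 8
j=2,i=2: acc = 8+4 = 12
j=2,i=3: acc = 12+6 = 18
j=2,i=4: acc = 18+8 = 26
j=3,i=1: acc = 26+3 = 29
j=3,i=2: acc = 29+6 = 35
j=3,i=3: acc = 35+9 = 44
j=3,i=4: acc = 44+12 = 56
j=3,i=5: acc = 56+15 = 71

71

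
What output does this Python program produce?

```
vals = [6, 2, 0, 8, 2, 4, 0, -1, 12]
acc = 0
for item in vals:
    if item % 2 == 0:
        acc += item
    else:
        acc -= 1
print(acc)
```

item=6: even, acc = 0+6 = 6
item=2: even, acc = 6+2 = 8
item=0: even, acc = 8+0 = 8
item=8: even, acc = 8+8 = 16
item=2: even, acc = 16+2 = 18
item=4: even, acc = 18+4 = 22
item=0: even, acc = 22+0 = 22
item=-1: not even, acc = 22-1 = 21
item=12: even, acc = 21+12 = 33

33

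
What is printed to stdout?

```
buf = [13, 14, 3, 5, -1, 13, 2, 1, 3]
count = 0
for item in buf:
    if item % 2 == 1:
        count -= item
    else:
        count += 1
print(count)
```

item=13: odd, count = 0-13 = -13
item=14: not odd, count = (-13)+1 = -12
item=3: odd, count = (-12)-3 = -15
item=5: odd, count = (-15)-5 = -20
item=-1: odd, count = (-20)-(-1) = -19
item=13: odd, count = (-19)-13 = -32
item=2: not odd, count = (-32)+1 = -31
item=1: odd, count = (-31)-1 = -32
item=3: odd, count = (-32)-3 = -35

-35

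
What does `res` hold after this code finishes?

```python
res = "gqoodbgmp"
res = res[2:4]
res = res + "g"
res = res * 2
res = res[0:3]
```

slice [2:4] → 'oo'
+ 'g' → 'oog'
repeat ×2 → 'oogoog'
slice [0:3] → 'oog'

'oog'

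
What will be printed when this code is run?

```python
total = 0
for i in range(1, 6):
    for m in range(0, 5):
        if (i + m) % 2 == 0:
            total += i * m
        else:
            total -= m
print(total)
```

i=1,m=0: odd sum, total = 0-0 = 0
i=1,m=1: even sum, total = 0+1 = 1
i=1,m=2: odd sum, total = 1-2 = -1
i=1,m=3: even sum, total = (-1)+3 = 2
i=1,m=4: odd sum, total = 2-4 = -2
i=2,m=0: even sum, total = (-2)+0 = -2
i=2,m=1: odd sum, total = (-2)-1 = -3
i=2,m=2: even sum, total = (-3)+4 = 1
i=2,m=3: odd sum, total = 1-3 = -2
i=2,m=4: even sum, total = (-2)+8 = 6
i=3,m=0: odd sum, total = 6-0 = 6
i=3,m=1: even sum, total = 6+3 = 9
i=3,m=2: odd sum, total = 9-2 = 7
i=3,m=3: even sum, total = 7+9 = 16
i=3,m=4: odd sum, total = 16-4 = 12
i=4,m=0: even sum, total = 12+0 = 12
i=4,m=1: odd sum, total = 12-1 = 11
i=4,m=2: even sum, total = 11+8 = 19
i=4,m=3: odd sum, total = 19-3 = 16
i=4,m=4: even sum, total = 16+16 = 32
i=5,m=0: odd sum, total = 32-0 = 32
i=5,m=1: even sum, total = 32+5 = 37
i=5,m=2: odd sum, total = 37-2 = 35
i=5,m=3: even sum, total = 35+15 = 50
i=5,m=4: odd sum, total = 50-4 = 46

46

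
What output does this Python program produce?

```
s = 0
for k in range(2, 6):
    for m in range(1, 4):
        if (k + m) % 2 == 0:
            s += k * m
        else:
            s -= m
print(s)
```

32

k=2,m=1: odd sum, s = 0-1 = -1
k=2,m=2: even sum, s = (-1)+4 = 3
k=2,m=3: odd sum, s = 3-3 = 0
k=3,m=1: even sum, s = 0+3 = 3
k=3,m=2: odd sum, s = 3-2 = 1
k=3,m=3: even sum, s = 1+9 = 10
k=4,m=1: odd sum, s = 10-1 = 9
k=4,m=2: even sum, s = 9+8 = 17
k=4,m=3: odd sum, s = 17-3 = 14
k=5,m=1: even sum, s = 14+5 = 19
k=5,m=2: odd sum, s = 19-2 = 17
k=5,m=3: even sum, s = 17+15 = 32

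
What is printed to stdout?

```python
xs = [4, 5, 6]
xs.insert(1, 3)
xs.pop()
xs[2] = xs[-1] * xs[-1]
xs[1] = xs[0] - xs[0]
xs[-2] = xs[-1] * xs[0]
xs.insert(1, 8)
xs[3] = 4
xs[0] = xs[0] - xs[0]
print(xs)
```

[0, 8, 100, 4]

insert 3 at 1 → [4, 3, 5, 6]
pop() removes 6 → [4, 3, 5]
xs[2] = xs[-1]*xs[-1] = 5*5 = 25 → [4, 3, 25]
xs[1] = xs[0]-xs[0] = 4-4 = 0 → [4, 0, 25]
xs[-2] = xs[-1]*xs[0] = 25*4 = 100 → [4, 100, 25]
insert 8 at 1 → [4, 8, 100, 25]
xs[3] = 4 → [4, 8, 100, 4]
xs[0] = xs[0]-xs[0] = 4-4 = 0 → [0, 8, 100, 4]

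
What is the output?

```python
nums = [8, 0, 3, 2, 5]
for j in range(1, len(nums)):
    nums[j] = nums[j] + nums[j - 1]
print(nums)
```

[8, 8, 11, 13, 18]

j=1: nums[1] = 0+8 = 8 → [8, 8, 3, 2, 5]
j=2: nums[2] = 3+8 = 11 → [8, 8, 11, 2, 5]
j=3: nums[3] = 2+11 = 13 → [8, 8, 11, 13, 5]
j=4: nums[4] = 5+13 = 18 → [8, 8, 11, 13, 18]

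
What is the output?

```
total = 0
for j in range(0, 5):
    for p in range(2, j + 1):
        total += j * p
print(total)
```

55

j=2,p=2: total = 0+4 = 4
j=3,p=2: total = 4+6 = 10
j=3,p=3: total = 10+9 = 19
j=4,p=2: total = 19+8 = 27
j=4,p=3: total = 27+12 = 39
j=4,p=4: total = 39+16 = 55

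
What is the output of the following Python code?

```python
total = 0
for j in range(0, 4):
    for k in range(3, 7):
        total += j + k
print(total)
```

96

j=0,k=3: total = 0+3 = 3
j=0,k=4: total = 3+4 = 7
j=0,k=5: total = 7+5 = 12
j=0,k=6: total = 12+6 = 18
j=1,k=3: total = 18+4 = 22
j=1,k=4: total = 22+5 = 27
j=1,k=5: total = 27+6 = 33
j=1,k=6: total = 33+7 = 40
j=2,k=3: total = 40+5 = 45
j=2,k=4: total = 45+6 = 51
j=2,k=5: total = 51+7 = 58
j=2,k=6: total = 58+8 = 66
j=3,k=3: total = 66+6 = 72
j=3,k=4: total = 72+7 = 79
j=3,k=5: total = 79+8 = 87
j=3,k=6: total = 87+9 = 96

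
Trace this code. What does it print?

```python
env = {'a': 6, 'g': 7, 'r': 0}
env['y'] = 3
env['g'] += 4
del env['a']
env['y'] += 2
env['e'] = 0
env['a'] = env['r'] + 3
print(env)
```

env['y'] = 3 → {'a': 6, 'g': 7, 'r': 0, 'y': 3}
env['g'] = 7+4 = 11 → {'a': 6, 'g': 11, 'r': 0, 'y': 3}
del 'a' → {'g': 11, 'r': 0, 'y': 3}
env['y'] = 3+2 = 5 → {'g': 11, 'r': 0, 'y': 5}
env['e'] = 0 → {'g': 11, 'r': 0, 'y': 5, 'e': 0}
env['a'] = env['r']+3 = 3 → {'g': 11, 'r': 0, 'y': 5, 'e': 0, 'a': 3}

{'g': 11, 'r': 0, 'y': 5, 'e': 0, 'a': 3}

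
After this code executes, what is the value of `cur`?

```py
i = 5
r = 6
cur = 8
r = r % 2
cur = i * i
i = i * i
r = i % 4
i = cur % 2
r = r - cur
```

25

r = 6%2 = 0
cur = 5*5 = 25
i = 5*5 = 25
r = 25%4 = 1
i = 25%2 = 1
r = 1-25 = -24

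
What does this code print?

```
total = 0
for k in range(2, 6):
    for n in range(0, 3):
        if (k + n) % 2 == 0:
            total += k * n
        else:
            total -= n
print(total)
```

k=2,n=0: even sum, total = 0+0 = 0
k=2,n=1: odd sum, total = 0-1 = -1
k=2,n=2: even sum, total = (-1)+4 = 3
k=3,n=0: odd sum, total = 3-0 = 3
k=3,n=1: even sum, total = 3+3 = 6
k=3,n=2: odd sum, total = 6-2 = 4
k=4,n=0: even sum, total = 4+0 = 4
k=4,n=1: odd sum, total = 4-1 = 3
k=4,n=2: even sum, total = 3+8 = 11
k=5,n=0: odd sum, total = 11-0 = 11
k=5,n=1: even sum, total = 11+5 = 16
k=5,n=2: odd sum, total = 16-2 = 14

14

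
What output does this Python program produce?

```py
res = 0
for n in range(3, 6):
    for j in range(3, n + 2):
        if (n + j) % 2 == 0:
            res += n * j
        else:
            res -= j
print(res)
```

n=3,j=3: even sum, res = 0+9 = 9
n=3,j=4: odd sum, res = 9-4 = 5
n=4,j=3: odd sum, res = 5-3 = 2
n=4,j=4: even sum, res = 2+16 = 18
n=4,j=5: odd sum, res = 18-5 = 13
n=5,j=3: even sum, res = 13+15 = 28
n=5,j=4: odd sum, res = 28-4 = 24
n=5,j=5: even sum, res = 24+25 = 49
n=5,j=6: odd sum, res = 49-6 = 43

43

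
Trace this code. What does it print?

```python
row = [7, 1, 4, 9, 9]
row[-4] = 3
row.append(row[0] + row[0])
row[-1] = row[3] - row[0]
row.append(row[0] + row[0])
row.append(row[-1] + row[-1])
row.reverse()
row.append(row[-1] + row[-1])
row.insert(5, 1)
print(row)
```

[28, 14, 2, 9, 9, 1, 4, 3, 7, 14]

row[-4] = 3 → [7, 3, 4, 9, 9]
append row[0]+row[0] = 7+7 = 14 → [7, 3, 4, 9, 9, 14]
row[-1] = row[3]-row[0] = 9-7 = 2 → [7, 3, 4, 9, 9, 2]
append row[0]+row[0] = 7+7 = 14 → [7, 3, 4, 9, 9, 2, 14]
append row[-1]+row[-1] = 14+14 = 28 → [7, 3, 4, 9, 9, 2, 14, 28]
reverse → [28, 14, 2, 9, 9, 4, 3, 7]
append row[-1]+row[-1] = 7+7 = 14 → [28, 14, 2, 9, 9, 4, 3, 7, 14]
insert 1 at 5 → [28, 14, 2, 9, 9, 1, 4, 3, 7, 14]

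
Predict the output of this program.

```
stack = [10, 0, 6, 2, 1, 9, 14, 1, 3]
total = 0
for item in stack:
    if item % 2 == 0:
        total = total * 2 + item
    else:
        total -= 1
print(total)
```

196

item=10: even, total = 0*2+10 = 10
item=0: even, total = 10*2+0 = 20
item=6: even, total = 20*2+6 = 46
item=2: even, total = 46*2+2 = 94
item=1: not even, total = 94-1 = 93
item=9: not even, total = 93-1 = 92
item=14: even, total = 92*2+14 = 198
item=1: not even, total = 198-1 = 197
item=3: not even, total = 197-1 = 196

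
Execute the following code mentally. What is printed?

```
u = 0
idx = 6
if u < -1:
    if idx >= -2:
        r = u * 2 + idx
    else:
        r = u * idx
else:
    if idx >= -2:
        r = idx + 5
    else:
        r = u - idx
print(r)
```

u=0, idx=6
u < -1 is False; idx >= -2 is True
→ r = idx + 5 = 11

11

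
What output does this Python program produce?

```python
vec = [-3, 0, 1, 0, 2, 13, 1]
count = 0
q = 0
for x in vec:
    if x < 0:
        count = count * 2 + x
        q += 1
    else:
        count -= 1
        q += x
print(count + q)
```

9

x=-3: <0, count = 0*2+(-3) = -3; q=1
x=0: not <0, count = (-3)-1 = -4; q=1
x=1: not <0, count = (-4)-1 = -5; q=2
x=0: not <0, count = (-5)-1 = -6; q=2
x=2: not <0, count = (-6)-1 = -7; q=4
x=13: not <0, count = (-7)-1 = -8; q=17
x=1: not <0, count = (-8)-1 = -9; q=18
count+q = (-9)+18 = 9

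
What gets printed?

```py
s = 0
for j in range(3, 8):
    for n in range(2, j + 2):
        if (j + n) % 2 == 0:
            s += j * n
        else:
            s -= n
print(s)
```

j=3,n=2: odd sum, s = 0-2 = -2
j=3,n=3: even sum, s = (-2)+9 = 7
j=3,n=4: odd sum, s = 7-4 = 3
j=4,n=2: even sum, s = 3+8 = 11
j=4,n=3: odd sum, s = 11-3 = 8
j=4,n=4: even sum, s = 8+16 = 24
j=4,n=5: odd sum, s = 24-5 = 19
j=5,n=2: odd sum, s = 19-2 = 17
j=5,n=3: even sum, s = 17+15 = 32
j=5,n=4: odd sum, s = 32-4 = 28
j=5,n=5: even sum, s = 28+25 = 53
j=5,n=6: odd sum, s = 53-6 = 47
j=6,n=2: even sum, s = 47+12 = 59
j=6,n=3: odd sum, s = 59-3 = 56
j=6,n=4: even sum, s = 56+24 = 80
j=6,n=5: odd sum, s = 80-5 = 75
j=6,n=6: even sum, s = 75+36 = 111
j=6,n=7: odd sum, s = 111-7 = 104
j=7,n=2: odd sum, s = 104-2 = 102
j=7,n=3: even sum, s = 102+21 = 123
j=7,n=4: odd sum, s = 123-4 = 119
j=7,n=5: even sum, s = 119+35 = 154
j=7,n=6: odd sum, s = 154-6 = 148
j=7,n=7: even sum, s = 148+49 = 197
j=7,n=8: odd sum, s = 197-8 = 189

189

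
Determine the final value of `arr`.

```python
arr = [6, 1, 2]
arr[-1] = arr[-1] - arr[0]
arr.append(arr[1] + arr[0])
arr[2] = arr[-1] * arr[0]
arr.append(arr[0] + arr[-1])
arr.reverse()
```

arr[-1] = arr[-1]-arr[0] = 2-6 = -4 → [6, 1, -4]
append arr[1]+arr[0] = 1+6 = 7 → [6, 1, -4, 7]
arr[2] = arr[-1]*arr[0] = 7*6 = 42 → [6, 1, 42, 7]
append arr[0]+arr[-1] = 6+7 = 13 → [6, 1, 42, 7, 13]
reverse → [13, 7, 42, 1, 6]

[13, 7, 42, 1, 6]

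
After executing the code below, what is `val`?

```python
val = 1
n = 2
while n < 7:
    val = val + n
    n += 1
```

n=2: val = 1+2 = 3
n=3: val = 3+3 = 6
n=4: val = 6+4 = 10
n=5: val = 10+5 = 15
n=6: val = 15+6 = 21

21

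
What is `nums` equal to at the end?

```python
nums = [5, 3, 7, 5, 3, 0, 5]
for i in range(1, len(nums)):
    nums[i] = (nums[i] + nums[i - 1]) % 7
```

[5, 1, 1, 6, 2, 2, 0]

i=1: nums[1] = (3+5)%7 = 1 → [5, 1, 7, 5, 3, 0, 5]
i=2: nums[2] = (7+1)%7 = 1 → [5, 1, 1, 5, 3, 0, 5]
i=3: nums[3] = (5+1)%7 = 6 → [5, 1, 1, 6, 3, 0, 5]
i=4: nums[4] = (3+6)%7 = 2 → [5, 1, 1, 6, 2, 0, 5]
i=5: nums[5] = (0+2)%7 = 2 → [5, 1, 1, 6, 2, 2, 5]
i=6: nums[6] = (5+2)%7 = 0 → [5, 1, 1, 6, 2, 2, 0]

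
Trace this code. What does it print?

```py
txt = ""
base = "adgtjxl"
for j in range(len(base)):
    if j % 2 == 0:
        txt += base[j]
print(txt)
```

j=0: add 'a' → 'a'
j=1: skip
j=2: add 'g' → 'ag'
j=3: skip
j=4: add 'j' → 'agj'
j=5: skip
j=6: add 'l' → 'agjl'

agjl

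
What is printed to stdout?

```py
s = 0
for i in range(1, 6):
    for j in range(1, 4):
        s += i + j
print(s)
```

75

i=1,j=1: s = 0+2 = 2
i=1,j=2: s = 2+3 = 5
i=1,j=3: s = 5+4 = 9
i=2,j=1: s = 9+3 = 12
i=2,j=2: s = 12+4 = 16
i=2,j=3: s = 16+5 = 21
i=3,j=1: s = 21+4 = 25
i=3,j=2: s = 25+5 = 30
i=3,j=3: s = 30+6 = 36
i=4,j=1: s = 36+5 = 41
i=4,j=2: s = 41+6 = 47
i=4,j=3: s = 47+7 = 54
i=5,j=1: s = 54+6 = 60
i=5,j=2: s = 60+7 = 67
i=5,j=3: s = 67+8 = 75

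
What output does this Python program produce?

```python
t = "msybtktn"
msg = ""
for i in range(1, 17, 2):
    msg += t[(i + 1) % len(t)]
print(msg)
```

i=1: add t[2]='y' → 'y'
i=3: add t[4]='t' → 'yt'
i=5: add t[6]='t' → 'ytt'
i=7: add t[0]='m' → 'yttm'
i=9: add t[2]='y' → 'yttmy'
i=11: add t[4]='t' → 'yttmyt'
i=13: add t[6]='t' → 'yttmytt'
i=15: add t[0]='m' → 'yttmyttm'

yttmyttm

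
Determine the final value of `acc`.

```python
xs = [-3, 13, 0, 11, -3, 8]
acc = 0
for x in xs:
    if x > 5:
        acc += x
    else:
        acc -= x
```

38

x=-3: not >5, acc = 0-(-3) = 3
x=13: >5, acc = 3+13 = 16
x=0: not >5, acc = 16-0 = 16
x=11: >5, acc = 16+11 = 27
x=-3: not >5, acc = 27-(-3) = 30
x=8: >5, acc = 30+8 = 38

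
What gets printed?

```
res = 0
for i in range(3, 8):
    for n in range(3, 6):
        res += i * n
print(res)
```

300

i=3,n=3: res = 0+9 = 9
i=3,n=4: res = 9+12 = 21
i=3,n=5: res = 21+15 = 36
i=4,n=3: res = 36+12 = 48
i=4,n=4: res = 48+16 = 64
i=4,n=5: res = 64+20 = 84
i=5,n=3: res = 84+15 = 99
i=5,n=4: res = 99+20 = 119
i=5,n=5: res = 119+25 = 144
i=6,n=3: res = 144+18 = 162
i=6,n=4: res = 162+24 = 186
i=6,n=5: res = 186+30 = 216
i=7,n=3: res = 216+21 = 237
i=7,n=4: res = 237+28 = 265
i=7,n=5: res = 265+35 = 300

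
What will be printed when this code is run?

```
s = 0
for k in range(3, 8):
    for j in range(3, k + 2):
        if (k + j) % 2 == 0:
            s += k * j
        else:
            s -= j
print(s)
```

175

k=3,j=3: even sum, s = 0+9 = 9
k=3,j=4: odd sum, s = 9-4 = 5
k=4,j=3: odd sum, s = 5-3 = 2
k=4,j=4: even sum, s = 2+16 = 18
k=4,j=5: odd sum, s = 18-5 = 13
k=5,j=3: even sum, s = 13+15 = 28
k=5,j=4: odd sum, s = 28-4 = 24
k=5,j=5: even sum, s = 24+25 = 49
k=5,j=6: odd sum, s = 49-6 = 43
k=6,j=3: odd sum, s = 43-3 = 40
k=6,j=4: even sum, s = 40+24 = 64
k=6,j=5: odd sum, s = 64-5 = 59
k=6,j=6: even sum, s = 59+36 = 95
k=6,j=7: odd sum, s = 95-7 = 88
k=7,j=3: even sum, s = 88+21 = 109
k=7,j=4: odd sum, s = 109-4 = 105
k=7,j=5: even sum, s = 105+35 = 140
k=7,j=6: odd sum, s = 140-6 = 134
k=7,j=7: even sum, s = 134+49 = 183
k=7,j=8: odd sum, s = 183-8 = 175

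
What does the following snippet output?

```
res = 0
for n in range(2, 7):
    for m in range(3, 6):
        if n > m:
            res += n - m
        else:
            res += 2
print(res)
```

n=2,m=3: not 2>3, res = 0+2 = 2
n=2,m=4: not 2>4, res = 2+2 = 4
n=2,m=5: not 2>5, res = 4+2 = 6
n=3,m=3: not 3>3, res = 6+2 = 8
n=3,m=4: not 3>4, res = 8+2 = 10
n=3,m=5: not 3>5, res = 10+2 = 12
n=4,m=3: 4>3, res = 12+1 = 13
n=4,m=4: not 4>4, res = 13+2 = 15
n=4,m=5: not 4>5, res = 15+2 = 17
n=5,m=3: 5>3, res = 17+2 = 19
n=5,m=4: 5>4, res = 19+1 = 20
n=5,m=5: not 5>5, res = 20+2 = 22
n=6,m=3: 6>3, res = 22+3 = 25
n=6,m=4: 6>4, res = 25+2 = 27
n=6,m=5: 6>5, res = 27+1 = 28

28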